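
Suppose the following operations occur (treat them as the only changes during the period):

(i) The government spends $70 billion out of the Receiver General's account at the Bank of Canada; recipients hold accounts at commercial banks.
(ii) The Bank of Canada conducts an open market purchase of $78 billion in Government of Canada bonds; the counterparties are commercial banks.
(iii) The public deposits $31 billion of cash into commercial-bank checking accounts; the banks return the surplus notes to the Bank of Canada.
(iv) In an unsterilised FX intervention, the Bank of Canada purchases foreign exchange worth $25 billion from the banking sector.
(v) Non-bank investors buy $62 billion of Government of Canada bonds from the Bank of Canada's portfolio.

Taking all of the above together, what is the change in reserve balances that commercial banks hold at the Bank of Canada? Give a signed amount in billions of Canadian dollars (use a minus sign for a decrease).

Government spending $70 billion: government payments flow into bank reserve accounts → +$70B.
OMO purchase (from banks) $78 billion: the Bank of Canada pays by crediting reserve accounts → +$78B.
Currency deposit $31 billion: returned notes are swapped for reserve credit → +$31B.
FX purchase $25 billion: the Bank of Canada pays by crediting reserve accounts → +$25B.
Asset sale (to non-banks) $62 billion: the non-bank buyers' banks settle from reserves → −$62B.
Net: 70 + 78 + 31 + 25 − 62 = +$142 billion.

+$142 billion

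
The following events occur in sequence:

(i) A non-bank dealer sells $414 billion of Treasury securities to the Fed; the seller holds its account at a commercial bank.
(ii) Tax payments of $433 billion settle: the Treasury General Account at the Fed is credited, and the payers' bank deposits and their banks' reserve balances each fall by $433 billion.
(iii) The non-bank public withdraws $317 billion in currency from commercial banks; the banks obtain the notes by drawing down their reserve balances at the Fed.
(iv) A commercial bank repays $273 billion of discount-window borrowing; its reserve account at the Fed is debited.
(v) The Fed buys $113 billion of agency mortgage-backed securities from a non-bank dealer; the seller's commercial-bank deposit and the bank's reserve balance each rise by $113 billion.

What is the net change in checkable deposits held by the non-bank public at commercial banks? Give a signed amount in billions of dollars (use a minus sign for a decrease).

Fed balance sheet:
  Assets:      Securities +$527B, Loans to banks −$273B
  Liabilities: Bank reserves −$496B, Currency in circulation +$317B, Government deposits +$433B
Commercial banking system:
  Assets:      Reserves at CB −$496B
  Liabilities: Checkable deposits −$223B, Borrowings from CB −$273B
So the change in checkable deposits held by the non-bank public at commercial banks is -$223 billion.

-$223 billion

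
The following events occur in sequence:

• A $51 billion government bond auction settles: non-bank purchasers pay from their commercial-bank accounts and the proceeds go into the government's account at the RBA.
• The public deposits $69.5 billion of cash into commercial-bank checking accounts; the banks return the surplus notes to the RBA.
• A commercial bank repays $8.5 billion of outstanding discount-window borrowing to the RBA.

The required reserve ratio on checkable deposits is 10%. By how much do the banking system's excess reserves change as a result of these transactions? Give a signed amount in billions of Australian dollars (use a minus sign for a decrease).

Government account inflow $51 billion: reserves −$51B, deposits −$51B.
Currency deposit $69.5 billion: reserves +$69.5B, deposits +$69.5B.
Discount-window repayment $8.5 billion: reserves −$8.5B, deposits 0.
Totals: Δreserves = +$10B, Δdeposits = +$18.5B.
Δrequired reserves = 10% × +$18.5B = +$1.85B.
Δexcess reserves = Δreserves − Δrequired = +$10B − (+$1.85B) = +$8.15 billion.

+$8.15 billion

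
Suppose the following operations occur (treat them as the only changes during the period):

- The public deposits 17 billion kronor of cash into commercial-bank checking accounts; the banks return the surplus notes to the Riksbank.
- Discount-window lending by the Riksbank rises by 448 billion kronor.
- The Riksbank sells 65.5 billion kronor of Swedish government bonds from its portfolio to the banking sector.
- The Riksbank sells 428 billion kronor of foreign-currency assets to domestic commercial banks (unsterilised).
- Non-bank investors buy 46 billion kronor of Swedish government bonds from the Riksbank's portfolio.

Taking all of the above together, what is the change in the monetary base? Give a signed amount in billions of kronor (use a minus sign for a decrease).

-91.5 billion

Currency deposit 17 billion kronor: just a shift between currency and reserves — both are base money → 0.
Discount-window loan 448 billion kronor: Riksbank balance sheet expands → +448B.
OMO sale (to banks) 65.5 billion kronor: Riksbank balance sheet contracts → −65.5B.
FX sale 428 billion kronor: Riksbank balance sheet contracts → −428B.
Asset sale (to non-banks) 46 billion kronor: Riksbank balance sheet contracts → −46B.
Net: 0 + 448 − 65.5 − 428 − 46 = -91.5 billion.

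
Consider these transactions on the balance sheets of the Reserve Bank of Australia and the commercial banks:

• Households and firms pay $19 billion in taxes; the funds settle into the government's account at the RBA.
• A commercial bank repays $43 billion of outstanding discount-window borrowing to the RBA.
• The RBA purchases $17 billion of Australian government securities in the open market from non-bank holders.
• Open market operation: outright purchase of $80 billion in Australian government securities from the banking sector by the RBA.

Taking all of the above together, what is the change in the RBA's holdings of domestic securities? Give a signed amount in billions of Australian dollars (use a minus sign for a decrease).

Government account inflow $19 billion: the RBA's securities portfolio is untouched → 0.
Discount-window repayment $43 billion: the RBA's securities portfolio is untouched → 0.
Asset purchase (from non-banks) $17 billion: securities added to the RBA's portfolio → +$17B.
OMO purchase (from banks) $80 billion: securities added to the RBA's portfolio → +$80B.
Net: 0 + 0 + 17 + 80 = +$97 billion.

+$97 billion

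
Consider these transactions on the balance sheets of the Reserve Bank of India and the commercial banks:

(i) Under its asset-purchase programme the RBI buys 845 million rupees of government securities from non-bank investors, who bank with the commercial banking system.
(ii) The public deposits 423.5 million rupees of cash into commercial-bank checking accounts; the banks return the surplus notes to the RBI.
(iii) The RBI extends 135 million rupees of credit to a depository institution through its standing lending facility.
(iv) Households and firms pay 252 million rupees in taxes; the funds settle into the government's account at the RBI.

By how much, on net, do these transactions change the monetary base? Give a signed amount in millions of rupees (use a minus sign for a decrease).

+728 million

RBI balance sheet:
  Assets:      Securities +845M, Loans to banks +135M
  Liabilities: Bank reserves +1151.5M, Currency in circulation −423.5M, Government deposits +252M
Commercial banking system:
  Assets:      Reserves at CB +1151.5M
  Liabilities: Checkable deposits +1016.5M, Borrowings from CB +135M
Monetary base = currency + reserves: −423.5M + (+1151.5M) = +728 million.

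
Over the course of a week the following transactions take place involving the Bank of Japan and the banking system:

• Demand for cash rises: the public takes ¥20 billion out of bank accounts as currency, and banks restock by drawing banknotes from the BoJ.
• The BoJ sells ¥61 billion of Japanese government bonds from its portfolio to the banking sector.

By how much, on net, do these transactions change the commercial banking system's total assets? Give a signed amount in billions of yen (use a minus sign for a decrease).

-¥20 billion

BoJ balance sheet:
  Assets:      Securities −¥61B
  Liabilities: Bank reserves −¥81B, Currency in circulation +¥20B
Commercial banking system:
  Assets:      Reserves at CB −¥81B, Securities +¥61B
  Liabilities: Checkable deposits −¥20B
Change in total bank assets = -¥20 billion.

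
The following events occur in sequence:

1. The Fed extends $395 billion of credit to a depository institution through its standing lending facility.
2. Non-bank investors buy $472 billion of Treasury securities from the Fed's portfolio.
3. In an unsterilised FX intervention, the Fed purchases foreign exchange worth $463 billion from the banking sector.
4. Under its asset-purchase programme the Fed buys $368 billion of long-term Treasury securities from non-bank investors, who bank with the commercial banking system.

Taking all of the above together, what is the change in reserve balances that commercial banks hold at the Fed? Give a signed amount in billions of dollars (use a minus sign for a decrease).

+$754 billion

Discount-window loan $395 billion: the loan is credited to the bank's reserve account → +$395B.
Asset sale (to non-banks) $472 billion: the non-bank buyers' banks settle from reserves → −$472B.
FX purchase $463 billion: the Fed pays by crediting reserve accounts → +$463B.
Asset purchase (from non-banks) $368 billion: the Fed pays by crediting reserve accounts → +$368B.
Net: 395 − 472 + 463 + 368 = +$754 billion.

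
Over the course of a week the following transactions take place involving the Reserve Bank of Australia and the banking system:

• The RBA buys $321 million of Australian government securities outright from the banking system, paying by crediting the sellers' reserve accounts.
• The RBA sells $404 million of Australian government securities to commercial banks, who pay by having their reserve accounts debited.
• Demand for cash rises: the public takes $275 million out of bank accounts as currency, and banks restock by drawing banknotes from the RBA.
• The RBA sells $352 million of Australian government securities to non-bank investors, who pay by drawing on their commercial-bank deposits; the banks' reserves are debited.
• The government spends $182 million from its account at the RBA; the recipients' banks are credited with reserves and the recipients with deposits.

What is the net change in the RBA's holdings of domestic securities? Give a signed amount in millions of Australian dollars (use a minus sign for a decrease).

-$435 million

OMO purchase (from banks) $321 million: securities added to the RBA's portfolio → +$321M.
OMO sale (to banks) $404 million: securities removed from the RBA's portfolio → −$404M.
Currency withdrawal $275 million: the RBA's securities portfolio is untouched → 0.
Asset sale (to non-banks) $352 million: securities removed from the RBA's portfolio → −$352M.
Government spending $182 million: the RBA's securities portfolio is untouched → 0.
Net: 321 − 404 + 0 − 352 + 0 = -$435 million.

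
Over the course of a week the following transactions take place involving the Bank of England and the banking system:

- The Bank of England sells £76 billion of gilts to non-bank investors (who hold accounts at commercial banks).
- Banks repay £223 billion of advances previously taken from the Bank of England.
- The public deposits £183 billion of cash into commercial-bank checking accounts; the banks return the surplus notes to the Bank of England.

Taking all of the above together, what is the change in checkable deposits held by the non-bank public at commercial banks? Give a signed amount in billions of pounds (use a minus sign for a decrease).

Bank of England balance sheet:
  Assets:      Securities −£76B, Loans to banks −£223B
  Liabilities: Bank reserves −£116B, Currency in circulation −£183B
Commercial banking system:
  Assets:      Reserves at CB −£116B
  Liabilities: Checkable deposits +£107B, Borrowings from CB −£223B
So the change in checkable deposits held by the non-bank public at commercial banks is +£107 billion.

+£107 billion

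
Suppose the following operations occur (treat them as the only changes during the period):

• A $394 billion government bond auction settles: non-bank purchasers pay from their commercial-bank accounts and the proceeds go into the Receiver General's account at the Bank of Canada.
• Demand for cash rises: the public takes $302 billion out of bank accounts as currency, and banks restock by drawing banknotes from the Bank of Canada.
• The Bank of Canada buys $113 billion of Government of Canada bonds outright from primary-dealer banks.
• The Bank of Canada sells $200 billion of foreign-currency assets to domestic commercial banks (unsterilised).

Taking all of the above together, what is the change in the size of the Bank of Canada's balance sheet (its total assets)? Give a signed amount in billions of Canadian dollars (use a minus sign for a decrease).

-$87 billion

Government account inflow $394 billion: only the composition of liabilities changes → 0.
Currency withdrawal $302 billion: only the composition of liabilities changes → 0.
OMO purchase (from banks) $113 billion: a Bank of Canada asset is acquired → +$113B.
FX sale $200 billion: a Bank of Canada asset is shed → −$200B.
Net: 0 + 0 + 113 − 200 = -$87 billion.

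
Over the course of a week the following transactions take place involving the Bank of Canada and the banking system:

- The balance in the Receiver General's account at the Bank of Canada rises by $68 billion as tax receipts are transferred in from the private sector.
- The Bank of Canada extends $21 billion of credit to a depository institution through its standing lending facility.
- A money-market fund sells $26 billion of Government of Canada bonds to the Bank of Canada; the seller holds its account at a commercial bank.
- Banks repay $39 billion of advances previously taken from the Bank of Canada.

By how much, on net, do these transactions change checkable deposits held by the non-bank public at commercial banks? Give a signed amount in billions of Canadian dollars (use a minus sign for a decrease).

Government account inflow $68 billion: non-bank counterparties' bank balances fall → −$68B.
Discount-window loan $21 billion: the counterparty is a bank, so public deposits are unchanged → 0.
Asset purchase (from non-banks) $26 billion: non-bank counterparties' bank balances rise → +$26B.
Discount-window repayment $39 billion: the counterparty is a bank, so public deposits are unchanged → 0.
Net: −68 + 0 + 26 + 0 = -$42 billion.

-$42 billion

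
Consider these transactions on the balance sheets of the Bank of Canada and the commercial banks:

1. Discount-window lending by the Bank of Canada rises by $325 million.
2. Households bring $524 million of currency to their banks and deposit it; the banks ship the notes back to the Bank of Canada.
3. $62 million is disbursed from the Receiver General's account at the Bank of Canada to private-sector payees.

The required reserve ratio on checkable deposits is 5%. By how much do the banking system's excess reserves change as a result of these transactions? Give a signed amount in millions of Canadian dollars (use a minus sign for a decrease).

+$881.7 million

Discount-window loan $325 million: reserves +$325M, deposits 0.
Currency deposit $524 million: reserves +$524M, deposits +$524M.
Government spending $62 million: reserves +$62M, deposits +$62M.
Totals: Δreserves = +$911M, Δdeposits = +$586M.
Δrequired reserves = 5% × +$586M = +$29.3M.
Δexcess reserves = Δreserves − Δrequired = +$911M − (+$29.3M) = +$881.7 million.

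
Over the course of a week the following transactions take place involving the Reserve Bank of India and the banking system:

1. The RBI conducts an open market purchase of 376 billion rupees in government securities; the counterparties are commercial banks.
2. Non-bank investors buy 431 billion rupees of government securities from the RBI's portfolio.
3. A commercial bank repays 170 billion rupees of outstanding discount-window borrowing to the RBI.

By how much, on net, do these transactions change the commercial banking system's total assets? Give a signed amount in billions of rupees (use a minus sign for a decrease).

OMO purchase (from banks) 376 billion rupees: just an asset swap on bank balance sheets → 0.
Asset sale (to non-banks) 431 billion rupees: bank balance sheets shrink → −431B.
Discount-window repayment 170 billion rupees: bank balance sheets shrink → −170B.
Net: 0 − 431 − 170 = -601 billion.

-601 billion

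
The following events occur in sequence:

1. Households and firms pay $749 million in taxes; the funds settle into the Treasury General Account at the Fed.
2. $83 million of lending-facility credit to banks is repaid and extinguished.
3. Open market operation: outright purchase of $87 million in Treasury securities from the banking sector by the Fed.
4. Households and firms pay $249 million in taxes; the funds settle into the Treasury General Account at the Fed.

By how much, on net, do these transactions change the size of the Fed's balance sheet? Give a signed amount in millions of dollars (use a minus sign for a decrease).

Fed balance sheet:
  Assets:      Securities +$87M, Loans to banks −$83M
  Liabilities: Bank reserves −$994M, Government deposits +$998M
Commercial banking system:
  Assets:      Reserves at CB −$994M, Securities −$87M
  Liabilities: Checkable deposits −$998M, Borrowings from CB −$83M
Change in total Fed assets = +$4 million.

+$4 million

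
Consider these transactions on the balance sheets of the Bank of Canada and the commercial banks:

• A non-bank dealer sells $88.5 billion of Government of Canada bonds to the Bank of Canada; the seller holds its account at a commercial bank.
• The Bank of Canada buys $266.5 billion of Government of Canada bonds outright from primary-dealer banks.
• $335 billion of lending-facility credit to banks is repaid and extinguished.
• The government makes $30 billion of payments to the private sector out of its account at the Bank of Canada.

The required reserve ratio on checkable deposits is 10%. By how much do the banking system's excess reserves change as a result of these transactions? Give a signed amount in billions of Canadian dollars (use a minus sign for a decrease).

+$38.15 billion

Asset purchase (from non-banks) $88.5 billion: reserves +$88.5B, deposits +$88.5B.
OMO purchase (from banks) $266.5 billion: reserves +$266.5B, deposits 0.
Discount-window repayment $335 billion: reserves −$335B, deposits 0.
Government spending $30 billion: reserves +$30B, deposits +$30B.
Totals: Δreserves = +$50B, Δdeposits = +$118.5B.
Δrequired reserves = 10% × +$118.5B = +$11.85B.
Δexcess reserves = Δreserves − Δrequired = +$50B − (+$11.85B) = +$38.15 billion.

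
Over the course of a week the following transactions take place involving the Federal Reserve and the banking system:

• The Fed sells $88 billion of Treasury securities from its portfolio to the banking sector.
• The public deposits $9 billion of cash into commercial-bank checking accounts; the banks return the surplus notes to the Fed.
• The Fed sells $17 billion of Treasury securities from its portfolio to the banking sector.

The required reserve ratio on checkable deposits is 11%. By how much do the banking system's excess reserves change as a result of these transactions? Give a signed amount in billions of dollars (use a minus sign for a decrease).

OMO sale (to banks) $88 billion: reserves −$88B, deposits 0.
Currency deposit $9 billion: reserves +$9B, deposits +$9B.
OMO sale (to banks) $17 billion: reserves −$17B, deposits 0.
Totals: Δreserves = −$96B, Δdeposits = +$9B.
Δrequired reserves = 11% × +$9B = +$0.99B.
Δexcess reserves = Δreserves − Δrequired = −$96B − (+$0.99B) = -$96.99 billion.

-$96.99 billion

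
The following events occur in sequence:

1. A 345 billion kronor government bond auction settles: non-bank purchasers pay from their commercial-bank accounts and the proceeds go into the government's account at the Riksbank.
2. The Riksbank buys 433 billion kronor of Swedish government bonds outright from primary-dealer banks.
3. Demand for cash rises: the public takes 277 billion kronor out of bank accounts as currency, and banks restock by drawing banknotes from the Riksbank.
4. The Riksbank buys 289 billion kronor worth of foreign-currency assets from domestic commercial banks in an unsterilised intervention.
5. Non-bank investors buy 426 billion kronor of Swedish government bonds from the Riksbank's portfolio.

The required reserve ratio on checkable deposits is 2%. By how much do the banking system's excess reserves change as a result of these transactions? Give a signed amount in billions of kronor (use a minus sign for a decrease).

Government account inflow 345 billion kronor: reserves −345B, deposits −345B.
OMO purchase (from banks) 433 billion kronor: reserves +433B, deposits 0.
Currency withdrawal 277 billion kronor: reserves −277B, deposits −277B.
FX purchase 289 billion kronor: reserves +289B, deposits 0.
Asset sale (to non-banks) 426 billion kronor: reserves −426B, deposits −426B.
Totals: Δreserves = −326B, Δdeposits = −1048B.
Δrequired reserves = 2% × −1048B = −20.96B.
Δexcess reserves = Δreserves − Δrequired = −326B − (−20.96B) = -305.04 billion.

-305.04 billion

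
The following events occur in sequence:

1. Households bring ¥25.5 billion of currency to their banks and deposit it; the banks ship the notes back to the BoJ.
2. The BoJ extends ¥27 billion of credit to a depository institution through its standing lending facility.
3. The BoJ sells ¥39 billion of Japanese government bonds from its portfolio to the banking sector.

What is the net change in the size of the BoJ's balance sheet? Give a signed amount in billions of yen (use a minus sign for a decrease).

-¥12 billion

BoJ balance sheet:
  Assets:      Securities −¥39B, Loans to banks +¥27B
  Liabilities: Bank reserves +¥13.5B, Currency in circulation −¥25.5B
Change in total BoJ assets = -¥12 billion.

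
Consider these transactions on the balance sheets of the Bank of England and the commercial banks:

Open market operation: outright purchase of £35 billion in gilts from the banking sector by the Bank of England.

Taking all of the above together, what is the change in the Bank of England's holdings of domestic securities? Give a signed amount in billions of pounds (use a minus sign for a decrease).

+£35 billion

Bank of England balance sheet:
  Assets:      Securities +£35B
  Liabilities: Bank reserves +£35B
So the change in the Bank of England's holdings of domestic securities is +£35 billion.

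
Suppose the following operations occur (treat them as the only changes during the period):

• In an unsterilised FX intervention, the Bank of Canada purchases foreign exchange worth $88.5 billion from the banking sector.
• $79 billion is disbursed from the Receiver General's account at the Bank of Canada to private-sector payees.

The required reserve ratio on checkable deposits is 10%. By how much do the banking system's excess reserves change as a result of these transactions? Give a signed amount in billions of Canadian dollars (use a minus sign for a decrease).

FX purchase $88.5 billion: reserves +$88.5B, deposits 0.
Government spending $79 billion: reserves +$79B, deposits +$79B.
Totals: Δreserves = +$167.5B, Δdeposits = +$79B.
Δrequired reserves = 10% × +$79B = +$7.9B.
Δexcess reserves = Δreserves − Δrequired = +$167.5B − (+$7.9B) = +$159.6 billion.

+$159.6 billion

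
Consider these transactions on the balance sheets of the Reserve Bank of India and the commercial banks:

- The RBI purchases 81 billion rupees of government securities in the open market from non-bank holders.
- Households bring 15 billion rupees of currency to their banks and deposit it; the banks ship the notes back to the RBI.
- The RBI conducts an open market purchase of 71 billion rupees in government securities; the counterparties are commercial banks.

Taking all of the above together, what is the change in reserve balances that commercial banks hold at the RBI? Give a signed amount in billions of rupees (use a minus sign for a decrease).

+167 billion

RBI balance sheet:
  Assets:      Securities +152B
  Liabilities: Bank reserves +167B, Currency in circulation −15B
Commercial banking system:
  Assets:      Reserves at CB +167B, Securities −71B
  Liabilities: Checkable deposits +96B
So the change in reserve balances that commercial banks hold at the RBI is +167 billion.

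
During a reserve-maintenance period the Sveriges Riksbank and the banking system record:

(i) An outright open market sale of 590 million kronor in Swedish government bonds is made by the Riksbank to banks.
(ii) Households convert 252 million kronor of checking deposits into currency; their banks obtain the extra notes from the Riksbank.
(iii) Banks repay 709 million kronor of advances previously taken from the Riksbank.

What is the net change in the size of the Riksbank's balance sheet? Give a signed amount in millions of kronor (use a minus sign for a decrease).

OMO sale (to banks) 590 million kronor: a Riksbank asset is shed → −590M.
Currency withdrawal 252 million kronor: only the composition of liabilities changes → 0.
Discount-window repayment 709 million kronor: a Riksbank asset is shed → −709M.
Net: −590 + 0 − 709 = -1299 million.

-1299 million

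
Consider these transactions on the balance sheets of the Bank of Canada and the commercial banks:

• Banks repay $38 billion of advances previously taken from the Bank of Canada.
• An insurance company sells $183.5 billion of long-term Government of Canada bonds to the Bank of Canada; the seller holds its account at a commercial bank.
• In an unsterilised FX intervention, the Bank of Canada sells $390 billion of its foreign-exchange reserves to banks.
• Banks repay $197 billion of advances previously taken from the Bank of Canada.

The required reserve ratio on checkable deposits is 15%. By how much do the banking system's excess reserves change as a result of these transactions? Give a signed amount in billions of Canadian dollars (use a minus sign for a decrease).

Discount-window repayment $38 billion: reserves −$38B, deposits 0.
Asset purchase (from non-banks) $183.5 billion: reserves +$183.5B, deposits +$183.5B.
FX sale $390 billion: reserves −$390B, deposits 0.
Discount-window repayment $197 billion: reserves −$197B, deposits 0.
Totals: Δreserves = −$441.5B, Δdeposits = +$183.5B.
Δrequired reserves = 15% × +$183.5B = +$27.525B.
Δexcess reserves = Δreserves − Δrequired = −$441.5B − (+$27.525B) = -$469.025 billion.

-$469.025 billion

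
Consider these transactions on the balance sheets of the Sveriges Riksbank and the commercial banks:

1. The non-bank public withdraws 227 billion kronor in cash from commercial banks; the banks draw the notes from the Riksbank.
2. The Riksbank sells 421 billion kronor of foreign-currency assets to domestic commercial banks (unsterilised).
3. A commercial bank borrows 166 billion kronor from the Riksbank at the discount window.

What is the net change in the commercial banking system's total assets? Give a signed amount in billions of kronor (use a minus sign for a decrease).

Riksbank balance sheet:
  Assets:      Loans to banks +166B, Foreign assets −421B
  Liabilities: Bank reserves −482B, Currency in circulation +227B
Commercial banking system:
  Assets:      Reserves at CB −482B, Foreign assets +421B
  Liabilities: Checkable deposits −227B, Borrowings from CB +166B
Change in total bank assets = -61 billion.

-61 billion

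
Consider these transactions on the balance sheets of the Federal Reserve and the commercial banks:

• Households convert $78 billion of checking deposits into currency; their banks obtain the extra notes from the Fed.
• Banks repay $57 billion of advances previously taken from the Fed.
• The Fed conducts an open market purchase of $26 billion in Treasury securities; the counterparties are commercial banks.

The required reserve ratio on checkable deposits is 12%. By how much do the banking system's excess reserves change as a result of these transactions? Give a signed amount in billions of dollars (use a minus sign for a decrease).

Currency withdrawal $78 billion: reserves −$78B, deposits −$78B.
Discount-window repayment $57 billion: reserves −$57B, deposits 0.
OMO purchase (from banks) $26 billion: reserves +$26B, deposits 0.
Totals: Δreserves = −$109B, Δdeposits = −$78B.
Δrequired reserves = 12% × −$78B = −$9.36B.
Δexcess reserves = Δreserves − Δrequired = −$109B − (−$9.36B) = -$99.64 billion.

-$99.64 billion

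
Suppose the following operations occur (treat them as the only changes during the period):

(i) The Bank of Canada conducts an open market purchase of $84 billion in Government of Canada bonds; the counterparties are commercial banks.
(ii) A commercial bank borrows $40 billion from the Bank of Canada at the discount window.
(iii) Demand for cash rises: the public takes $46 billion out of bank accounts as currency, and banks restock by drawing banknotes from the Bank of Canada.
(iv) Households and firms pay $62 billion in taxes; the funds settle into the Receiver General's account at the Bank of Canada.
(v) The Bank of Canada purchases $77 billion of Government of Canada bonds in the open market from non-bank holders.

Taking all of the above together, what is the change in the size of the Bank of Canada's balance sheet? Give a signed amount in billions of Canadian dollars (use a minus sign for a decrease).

Bank of Canada balance sheet:
  Assets:      Securities +$161B, Loans to banks +$40B
  Liabilities: Bank reserves +$93B, Currency in circulation +$46B, Government deposits +$62B
Commercial banking system:
  Assets:      Reserves at CB +$93B, Securities −$84B
  Liabilities: Checkable deposits −$31B, Borrowings from CB +$40B
Change in total Bank of Canada assets = +$201 billion.

+$201 billion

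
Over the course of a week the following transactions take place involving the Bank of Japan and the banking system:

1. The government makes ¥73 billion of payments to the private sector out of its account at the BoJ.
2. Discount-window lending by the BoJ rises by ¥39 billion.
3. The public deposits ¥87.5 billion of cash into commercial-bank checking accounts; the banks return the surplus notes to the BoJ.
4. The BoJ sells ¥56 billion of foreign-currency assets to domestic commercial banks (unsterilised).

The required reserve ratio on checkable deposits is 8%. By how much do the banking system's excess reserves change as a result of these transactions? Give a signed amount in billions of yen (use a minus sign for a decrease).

+¥130.66 billion

Government spending ¥73 billion: reserves +¥73B, deposits +¥73B.
Discount-window loan ¥39 billion: reserves +¥39B, deposits 0.
Currency deposit ¥87.5 billion: reserves +¥87.5B, deposits +¥87.5B.
FX sale ¥56 billion: reserves −¥56B, deposits 0.
Totals: Δreserves = +¥143.5B, Δdeposits = +¥160.5B.
Δrequired reserves = 8% × +¥160.5B = +¥12.84B.
Δexcess reserves = Δreserves − Δrequired = +¥143.5B − (+¥12.84B) = +¥130.66 billion.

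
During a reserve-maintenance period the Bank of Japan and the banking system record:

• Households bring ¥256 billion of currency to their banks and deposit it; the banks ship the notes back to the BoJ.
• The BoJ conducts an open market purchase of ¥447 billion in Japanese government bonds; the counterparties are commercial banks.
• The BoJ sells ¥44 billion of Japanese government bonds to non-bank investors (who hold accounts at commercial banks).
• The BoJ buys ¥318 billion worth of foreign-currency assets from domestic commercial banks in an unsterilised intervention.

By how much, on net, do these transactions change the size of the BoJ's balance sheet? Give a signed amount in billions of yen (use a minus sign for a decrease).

+¥721 billion

Currency deposit ¥256 billion: only the composition of liabilities changes → 0.
OMO purchase (from banks) ¥447 billion: a BoJ asset is acquired → +¥447B.
Asset sale (to non-banks) ¥44 billion: a BoJ asset is shed → −¥44B.
FX purchase ¥318 billion: a BoJ asset is acquired → +¥318B.
Net: 0 + 447 − 44 + 318 = +¥721 billion.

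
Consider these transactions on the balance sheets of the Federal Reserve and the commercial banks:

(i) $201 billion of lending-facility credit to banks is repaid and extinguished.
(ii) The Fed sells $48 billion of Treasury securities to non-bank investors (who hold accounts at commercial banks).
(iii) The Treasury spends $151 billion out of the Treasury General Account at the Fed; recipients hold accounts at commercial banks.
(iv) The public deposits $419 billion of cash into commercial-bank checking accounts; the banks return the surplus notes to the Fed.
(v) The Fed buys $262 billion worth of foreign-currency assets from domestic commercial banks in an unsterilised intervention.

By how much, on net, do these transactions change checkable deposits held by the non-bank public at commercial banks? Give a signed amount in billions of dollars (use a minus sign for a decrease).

+$522 billion

Fed balance sheet:
  Assets:      Securities −$48B, Loans to banks −$201B, Foreign assets +$262B
  Liabilities: Bank reserves +$583B, Currency in circulation −$419B, Government deposits −$151B
Commercial banking system:
  Assets:      Reserves at CB +$583B, Foreign assets −$262B
  Liabilities: Checkable deposits +$522B, Borrowings from CB −$201B
So the change in checkable deposits held by the non-bank public at commercial banks is +$522 billion.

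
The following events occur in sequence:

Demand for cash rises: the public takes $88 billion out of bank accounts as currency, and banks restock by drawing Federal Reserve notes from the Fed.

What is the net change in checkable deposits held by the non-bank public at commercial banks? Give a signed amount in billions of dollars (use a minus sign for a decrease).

-$88 billion

Fed balance sheet:
  Assets:      no change
  Liabilities: Bank reserves −$88B, Currency in circulation +$88B
Commercial banking system:
  Assets:      Reserves at CB −$88B
  Liabilities: Checkable deposits −$88B
So the change in checkable deposits held by the non-bank public at commercial banks is -$88 billion.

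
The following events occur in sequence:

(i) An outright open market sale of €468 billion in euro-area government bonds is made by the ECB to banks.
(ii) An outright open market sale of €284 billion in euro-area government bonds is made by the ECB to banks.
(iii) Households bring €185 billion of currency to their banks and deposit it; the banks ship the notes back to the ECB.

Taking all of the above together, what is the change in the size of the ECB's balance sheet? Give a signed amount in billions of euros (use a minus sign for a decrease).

ECB balance sheet:
  Assets:      Securities −€752B
  Liabilities: Bank reserves −€567B, Currency in circulation −€185B
Commercial banking system:
  Assets:      Reserves at CB −€567B, Securities +€752B
  Liabilities: Checkable deposits +€185B
Change in total ECB assets = -€752 billion.

-€752 billion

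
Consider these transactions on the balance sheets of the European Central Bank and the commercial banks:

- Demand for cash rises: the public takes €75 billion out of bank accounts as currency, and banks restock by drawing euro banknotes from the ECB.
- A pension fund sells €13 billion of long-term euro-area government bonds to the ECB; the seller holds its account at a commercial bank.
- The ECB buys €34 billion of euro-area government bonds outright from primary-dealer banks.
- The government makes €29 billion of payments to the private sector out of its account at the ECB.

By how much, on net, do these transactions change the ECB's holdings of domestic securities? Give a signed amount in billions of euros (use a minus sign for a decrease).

+€47 billion

Currency withdrawal €75 billion: the ECB's securities portfolio is untouched → 0.
Asset purchase (from non-banks) €13 billion: securities added to the ECB's portfolio → +€13B.
OMO purchase (from banks) €34 billion: securities added to the ECB's portfolio → +€34B.
Government spending €29 billion: the ECB's securities portfolio is untouched → 0.
Net: 0 + 13 + 34 + 0 = +€47 billion.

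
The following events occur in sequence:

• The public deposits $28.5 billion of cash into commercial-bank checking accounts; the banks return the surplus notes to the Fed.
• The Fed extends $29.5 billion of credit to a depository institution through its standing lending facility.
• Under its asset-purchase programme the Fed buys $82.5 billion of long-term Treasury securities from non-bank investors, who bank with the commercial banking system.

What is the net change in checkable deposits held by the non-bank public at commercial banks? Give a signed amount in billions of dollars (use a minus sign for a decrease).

+$111 billion

Fed balance sheet:
  Assets:      Securities +$82.5B, Loans to banks +$29.5B
  Liabilities: Bank reserves +$140.5B, Currency in circulation −$28.5B
Commercial banking system:
  Assets:      Reserves at CB +$140.5B
  Liabilities: Checkable deposits +$111B, Borrowings from CB +$29.5B
So the change in checkable deposits held by the non-bank public at commercial banks is +$111 billion.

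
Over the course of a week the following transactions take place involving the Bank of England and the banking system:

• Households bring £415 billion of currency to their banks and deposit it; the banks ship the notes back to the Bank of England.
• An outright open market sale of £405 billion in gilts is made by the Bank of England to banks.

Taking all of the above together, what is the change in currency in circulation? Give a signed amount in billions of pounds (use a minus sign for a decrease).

Bank of England balance sheet:
  Assets:      Securities −£405B
  Liabilities: Bank reserves +£10B, Currency in circulation −£415B
Commercial banking system:
  Assets:      Reserves at CB +£10B, Securities +£405B
  Liabilities: Checkable deposits +£415B
So the change in currency in circulation is -£415 billion.

-£415 billion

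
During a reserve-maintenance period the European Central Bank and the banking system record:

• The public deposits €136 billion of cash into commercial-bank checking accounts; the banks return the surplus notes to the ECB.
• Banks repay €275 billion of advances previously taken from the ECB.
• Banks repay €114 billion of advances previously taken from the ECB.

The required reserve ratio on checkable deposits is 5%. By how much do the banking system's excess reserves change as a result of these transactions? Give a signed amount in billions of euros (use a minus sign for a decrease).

-€259.8 billion

Currency deposit €136 billion: reserves +€136B, deposits +€136B.
Discount-window repayment €275 billion: reserves −€275B, deposits 0.
Discount-window repayment €114 billion: reserves −€114B, deposits 0.
Totals: Δreserves = −€253B, Δdeposits = +€136B.
Δrequired reserves = 5% × +€136B = +€6.8B.
Δexcess reserves = Δreserves − Δrequired = −€253B − (+€6.8B) = -€259.8 billion.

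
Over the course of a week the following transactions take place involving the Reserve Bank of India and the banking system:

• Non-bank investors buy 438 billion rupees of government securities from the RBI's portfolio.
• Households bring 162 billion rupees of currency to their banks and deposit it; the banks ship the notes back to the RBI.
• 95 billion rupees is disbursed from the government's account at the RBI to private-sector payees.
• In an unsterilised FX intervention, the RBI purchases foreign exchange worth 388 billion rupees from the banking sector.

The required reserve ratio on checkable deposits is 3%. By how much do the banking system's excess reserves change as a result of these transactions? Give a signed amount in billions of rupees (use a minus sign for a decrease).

Asset sale (to non-banks) 438 billion rupees: reserves −438B, deposits −438B.
Currency deposit 162 billion rupees: reserves +162B, deposits +162B.
Government spending 95 billion rupees: reserves +95B, deposits +95B.
FX purchase 388 billion rupees: reserves +388B, deposits 0.
Totals: Δreserves = +207B, Δdeposits = −181B.
Δrequired reserves = 3% × −181B = −5.43B.
Δexcess reserves = Δreserves − Δrequired = +207B − (−5.43B) = +212.43 billion.

+212.43 billion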